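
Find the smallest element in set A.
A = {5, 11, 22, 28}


Set A = {5, 11, 22, 28}
Elements in ascending order: 5, 11, 22, 28
The smallest element is 5.

5


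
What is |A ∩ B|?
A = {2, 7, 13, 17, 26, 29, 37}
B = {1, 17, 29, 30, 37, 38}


Set A = {2, 7, 13, 17, 26, 29, 37}
Set B = {1, 17, 29, 30, 37, 38}
A ∩ B = {17, 29, 37}
|A ∩ B| = 3

3


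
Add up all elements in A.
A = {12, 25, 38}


Set A = {12, 25, 38}
Sum = 12 + 25 + 38 = 75

75


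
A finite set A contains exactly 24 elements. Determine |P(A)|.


The set has 24 elements.
The power set contains all possible subsets.
|P(A)| = 2^|A| = 2^24 = 16777216

16777216


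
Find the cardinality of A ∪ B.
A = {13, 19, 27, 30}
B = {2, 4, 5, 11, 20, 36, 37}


Set A = {13, 19, 27, 30}, |A| = 4
Set B = {2, 4, 5, 11, 20, 36, 37}, |B| = 7
A ∩ B = {}, |A ∩ B| = 0
|A ∪ B| = |A| + |B| - |A ∩ B| = 4 + 7 - 0 = 11

11


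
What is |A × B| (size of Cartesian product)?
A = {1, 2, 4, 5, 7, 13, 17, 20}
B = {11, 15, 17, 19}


Set A = {1, 2, 4, 5, 7, 13, 17, 20} has 8 elements.
Set B = {11, 15, 17, 19} has 4 elements.
|A × B| = |A| × |B| = 8 × 4 = 32

32


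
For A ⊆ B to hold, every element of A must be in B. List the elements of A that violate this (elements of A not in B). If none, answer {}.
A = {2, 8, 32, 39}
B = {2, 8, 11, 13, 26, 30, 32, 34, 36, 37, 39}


Set A = {2, 8, 32, 39}
Set B = {2, 8, 11, 13, 26, 30, 32, 34, 36, 37, 39}
Check each element of A against B:
2 ∈ B, 8 ∈ B, 32 ∈ B, 39 ∈ B
Elements of A not in B: {}

{}


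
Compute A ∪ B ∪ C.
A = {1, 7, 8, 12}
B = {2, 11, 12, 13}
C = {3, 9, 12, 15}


Set A = {1, 7, 8, 12}
Set B = {2, 11, 12, 13}
Set C = {3, 9, 12, 15}
First, A ∪ B = {1, 2, 7, 8, 11, 12, 13}
Then, (A ∪ B) ∪ C = {1, 2, 3, 7, 8, 9, 11, 12, 13, 15}

{1, 2, 3, 7, 8, 9, 11, 12, 13, 15}


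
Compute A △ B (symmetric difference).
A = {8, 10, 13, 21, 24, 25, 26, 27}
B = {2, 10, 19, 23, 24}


Set A = {8, 10, 13, 21, 24, 25, 26, 27}
Set B = {2, 10, 19, 23, 24}
A △ B = (A \ B) ∪ (B \ A)
Elements in A but not B: {8, 13, 21, 25, 26, 27}
Elements in B but not A: {2, 19, 23}
A △ B = {2, 8, 13, 19, 21, 23, 25, 26, 27}

{2, 8, 13, 19, 21, 23, 25, 26, 27}


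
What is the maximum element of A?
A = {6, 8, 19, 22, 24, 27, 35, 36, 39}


Set A = {6, 8, 19, 22, 24, 27, 35, 36, 39}
Elements in ascending order: 6, 8, 19, 22, 24, 27, 35, 36, 39
The largest element is 39.

39


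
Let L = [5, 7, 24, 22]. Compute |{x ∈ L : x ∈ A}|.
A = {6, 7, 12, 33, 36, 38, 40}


Set A = {6, 7, 12, 33, 36, 38, 40}
Candidates: [5, 7, 24, 22]
Check each candidate:
5 ∉ A, 7 ∈ A, 24 ∉ A, 22 ∉ A
Count of candidates in A: 1

1


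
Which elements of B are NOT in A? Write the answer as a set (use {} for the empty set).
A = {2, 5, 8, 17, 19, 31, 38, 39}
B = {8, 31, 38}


Set A = {2, 5, 8, 17, 19, 31, 38, 39}
Set B = {8, 31, 38}
Check each element of B against A:
8 ∈ A, 31 ∈ A, 38 ∈ A
Elements of B not in A: {}

{}


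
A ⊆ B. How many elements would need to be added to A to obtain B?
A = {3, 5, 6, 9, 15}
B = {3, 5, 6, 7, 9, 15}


Set A = {3, 5, 6, 9, 15}, |A| = 5
Set B = {3, 5, 6, 7, 9, 15}, |B| = 6
Since A ⊆ B: B \ A = {7}
|B| - |A| = 6 - 5 = 1

1


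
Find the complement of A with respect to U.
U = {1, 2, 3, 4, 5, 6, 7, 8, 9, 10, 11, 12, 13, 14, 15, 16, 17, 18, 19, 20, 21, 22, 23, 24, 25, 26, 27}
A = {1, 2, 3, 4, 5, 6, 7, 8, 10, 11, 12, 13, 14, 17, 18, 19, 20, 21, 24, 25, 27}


Universal set U = {1, 2, 3, 4, 5, 6, 7, 8, 9, 10, 11, 12, 13, 14, 15, 16, 17, 18, 19, 20, 21, 22, 23, 24, 25, 26, 27}
Set A = {1, 2, 3, 4, 5, 6, 7, 8, 10, 11, 12, 13, 14, 17, 18, 19, 20, 21, 24, 25, 27}
A' = U \ A = elements in U but not in A
Checking each element of U:
1 (in A, exclude), 2 (in A, exclude), 3 (in A, exclude), 4 (in A, exclude), 5 (in A, exclude), 6 (in A, exclude), 7 (in A, exclude), 8 (in A, exclude), 9 (not in A, include), 10 (in A, exclude), 11 (in A, exclude), 12 (in A, exclude), 13 (in A, exclude), 14 (in A, exclude), 15 (not in A, include), 16 (not in A, include), 17 (in A, exclude), 18 (in A, exclude), 19 (in A, exclude), 20 (in A, exclude), 21 (in A, exclude), 22 (not in A, include), 23 (not in A, include), 24 (in A, exclude), 25 (in A, exclude), 26 (not in A, include), 27 (in A, exclude)
A' = {9, 15, 16, 22, 23, 26}

{9, 15, 16, 22, 23, 26}


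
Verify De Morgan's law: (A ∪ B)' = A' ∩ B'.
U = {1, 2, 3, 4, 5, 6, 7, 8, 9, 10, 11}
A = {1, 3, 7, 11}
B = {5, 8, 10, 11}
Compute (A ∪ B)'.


U = {1, 2, 3, 4, 5, 6, 7, 8, 9, 10, 11}
A = {1, 3, 7, 11}, B = {5, 8, 10, 11}
A ∪ B = {1, 3, 5, 7, 8, 10, 11}
(A ∪ B)' = U \ (A ∪ B) = {2, 4, 6, 9}
Verification via A' ∩ B': A' = {2, 4, 5, 6, 8, 9, 10}, B' = {1, 2, 3, 4, 6, 7, 9}
A' ∩ B' = {2, 4, 6, 9} ✓

{2, 4, 6, 9}


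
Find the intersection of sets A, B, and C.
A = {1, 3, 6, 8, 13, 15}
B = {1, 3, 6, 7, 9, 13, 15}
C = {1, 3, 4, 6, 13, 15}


Set A = {1, 3, 6, 8, 13, 15}
Set B = {1, 3, 6, 7, 9, 13, 15}
Set C = {1, 3, 4, 6, 13, 15}
First, A ∩ B = {1, 3, 6, 13, 15}
Then, (A ∩ B) ∩ C = {1, 3, 6, 13, 15}

{1, 3, 6, 13, 15}


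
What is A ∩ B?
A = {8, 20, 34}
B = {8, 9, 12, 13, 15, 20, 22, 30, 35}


Set A = {8, 20, 34}
Set B = {8, 9, 12, 13, 15, 20, 22, 30, 35}
A ∩ B includes only elements in both sets.
Check each element of A against B:
8 ✓, 20 ✓, 34 ✗
A ∩ B = {8, 20}

{8, 20}


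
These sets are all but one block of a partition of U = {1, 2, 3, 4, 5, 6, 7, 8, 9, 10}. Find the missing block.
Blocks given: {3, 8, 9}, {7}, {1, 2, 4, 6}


U = {1, 2, 3, 4, 5, 6, 7, 8, 9, 10}
Shown blocks: {3, 8, 9}, {7}, {1, 2, 4, 6}
A partition's blocks are pairwise disjoint and cover U, so the missing block = U \ (union of shown blocks).
Union of shown blocks: {1, 2, 3, 4, 6, 7, 8, 9}
Missing block = U \ (union) = {5, 10}

{5, 10}


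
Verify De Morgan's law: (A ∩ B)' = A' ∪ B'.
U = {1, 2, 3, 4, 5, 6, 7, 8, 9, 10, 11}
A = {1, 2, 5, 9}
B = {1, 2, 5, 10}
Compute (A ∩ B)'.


U = {1, 2, 3, 4, 5, 6, 7, 8, 9, 10, 11}
A = {1, 2, 5, 9}, B = {1, 2, 5, 10}
A ∩ B = {1, 2, 5}
(A ∩ B)' = U \ (A ∩ B) = {3, 4, 6, 7, 8, 9, 10, 11}
Verification via A' ∪ B': A' = {3, 4, 6, 7, 8, 10, 11}, B' = {3, 4, 6, 7, 8, 9, 11}
A' ∪ B' = {3, 4, 6, 7, 8, 9, 10, 11} ✓

{3, 4, 6, 7, 8, 9, 10, 11}


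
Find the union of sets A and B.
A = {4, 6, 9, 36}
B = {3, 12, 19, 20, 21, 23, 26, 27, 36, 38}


Set A = {4, 6, 9, 36}
Set B = {3, 12, 19, 20, 21, 23, 26, 27, 36, 38}
A ∪ B includes all elements in either set.
Elements from A: {4, 6, 9, 36}
Elements from B not already included: {3, 12, 19, 20, 21, 23, 26, 27, 38}
A ∪ B = {3, 4, 6, 9, 12, 19, 20, 21, 23, 26, 27, 36, 38}

{3, 4, 6, 9, 12, 19, 20, 21, 23, 26, 27, 36, 38}


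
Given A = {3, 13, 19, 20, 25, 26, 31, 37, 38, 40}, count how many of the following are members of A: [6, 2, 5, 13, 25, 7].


Set A = {3, 13, 19, 20, 25, 26, 31, 37, 38, 40}
Candidates: [6, 2, 5, 13, 25, 7]
Check each candidate:
6 ∉ A, 2 ∉ A, 5 ∉ A, 13 ∈ A, 25 ∈ A, 7 ∉ A
Count of candidates in A: 2

2


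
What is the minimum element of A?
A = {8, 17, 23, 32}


Set A = {8, 17, 23, 32}
Elements in ascending order: 8, 17, 23, 32
The smallest element is 8.

8


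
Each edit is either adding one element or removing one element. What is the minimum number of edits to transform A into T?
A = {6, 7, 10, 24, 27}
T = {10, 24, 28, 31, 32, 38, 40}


Set A = {6, 7, 10, 24, 27}
Set T = {10, 24, 28, 31, 32, 38, 40}
Elements to remove from A (in A, not in T): {6, 7, 27} → 3 removals
Elements to add to A (in T, not in A): {28, 31, 32, 38, 40} → 5 additions
Total edits = 3 + 5 = 8

8


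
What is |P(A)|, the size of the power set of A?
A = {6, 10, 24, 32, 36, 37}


Set A = {6, 10, 24, 32, 36, 37}
|A| = 6
The power set P(A) contains all subsets of A.
|P(A)| = 2^|A| = 2^6 = 64

64


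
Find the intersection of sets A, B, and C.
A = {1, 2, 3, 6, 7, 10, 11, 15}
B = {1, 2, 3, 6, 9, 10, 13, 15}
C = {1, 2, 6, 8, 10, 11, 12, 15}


Set A = {1, 2, 3, 6, 7, 10, 11, 15}
Set B = {1, 2, 3, 6, 9, 10, 13, 15}
Set C = {1, 2, 6, 8, 10, 11, 12, 15}
First, A ∩ B = {1, 2, 3, 6, 10, 15}
Then, (A ∩ B) ∩ C = {1, 2, 6, 10, 15}

{1, 2, 6, 10, 15}


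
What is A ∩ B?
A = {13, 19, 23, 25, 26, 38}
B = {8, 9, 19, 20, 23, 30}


Set A = {13, 19, 23, 25, 26, 38}
Set B = {8, 9, 19, 20, 23, 30}
A ∩ B includes only elements in both sets.
Check each element of A against B:
13 ✗, 19 ✓, 23 ✓, 25 ✗, 26 ✗, 38 ✗
A ∩ B = {19, 23}

{19, 23}


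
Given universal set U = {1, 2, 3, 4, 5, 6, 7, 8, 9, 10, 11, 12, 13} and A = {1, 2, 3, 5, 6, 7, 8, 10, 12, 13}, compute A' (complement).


Universal set U = {1, 2, 3, 4, 5, 6, 7, 8, 9, 10, 11, 12, 13}
Set A = {1, 2, 3, 5, 6, 7, 8, 10, 12, 13}
A' = U \ A = elements in U but not in A
Checking each element of U:
1 (in A, exclude), 2 (in A, exclude), 3 (in A, exclude), 4 (not in A, include), 5 (in A, exclude), 6 (in A, exclude), 7 (in A, exclude), 8 (in A, exclude), 9 (not in A, include), 10 (in A, exclude), 11 (not in A, include), 12 (in A, exclude), 13 (in A, exclude)
A' = {4, 9, 11}

{4, 9, 11}


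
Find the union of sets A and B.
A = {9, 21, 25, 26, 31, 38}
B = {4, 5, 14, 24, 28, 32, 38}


Set A = {9, 21, 25, 26, 31, 38}
Set B = {4, 5, 14, 24, 28, 32, 38}
A ∪ B includes all elements in either set.
Elements from A: {9, 21, 25, 26, 31, 38}
Elements from B not already included: {4, 5, 14, 24, 28, 32}
A ∪ B = {4, 5, 9, 14, 21, 24, 25, 26, 28, 31, 32, 38}

{4, 5, 9, 14, 21, 24, 25, 26, 28, 31, 32, 38}


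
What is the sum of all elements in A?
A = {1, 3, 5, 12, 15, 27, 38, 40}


Set A = {1, 3, 5, 12, 15, 27, 38, 40}
Sum = 1 + 3 + 5 + 12 + 15 + 27 + 38 + 40 = 141

141


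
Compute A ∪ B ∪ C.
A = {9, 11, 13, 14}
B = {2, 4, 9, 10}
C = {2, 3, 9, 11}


Set A = {9, 11, 13, 14}
Set B = {2, 4, 9, 10}
Set C = {2, 3, 9, 11}
First, A ∪ B = {2, 4, 9, 10, 11, 13, 14}
Then, (A ∪ B) ∪ C = {2, 3, 4, 9, 10, 11, 13, 14}

{2, 3, 4, 9, 10, 11, 13, 14}


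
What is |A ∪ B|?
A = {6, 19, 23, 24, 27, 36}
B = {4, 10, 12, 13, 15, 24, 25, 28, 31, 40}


Set A = {6, 19, 23, 24, 27, 36}, |A| = 6
Set B = {4, 10, 12, 13, 15, 24, 25, 28, 31, 40}, |B| = 10
A ∩ B = {24}, |A ∩ B| = 1
|A ∪ B| = |A| + |B| - |A ∩ B| = 6 + 10 - 1 = 15

15


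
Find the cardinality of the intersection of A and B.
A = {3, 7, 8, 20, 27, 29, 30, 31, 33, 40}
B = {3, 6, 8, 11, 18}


Set A = {3, 7, 8, 20, 27, 29, 30, 31, 33, 40}
Set B = {3, 6, 8, 11, 18}
A ∩ B = {3, 8}
|A ∩ B| = 2

2


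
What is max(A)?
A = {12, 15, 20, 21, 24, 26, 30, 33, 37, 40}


Set A = {12, 15, 20, 21, 24, 26, 30, 33, 37, 40}
Elements in ascending order: 12, 15, 20, 21, 24, 26, 30, 33, 37, 40
The largest element is 40.

40


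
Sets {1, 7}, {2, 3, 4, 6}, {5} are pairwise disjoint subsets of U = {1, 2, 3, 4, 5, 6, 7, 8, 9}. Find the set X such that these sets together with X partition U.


U = {1, 2, 3, 4, 5, 6, 7, 8, 9}
Shown blocks: {1, 7}, {2, 3, 4, 6}, {5}
A partition's blocks are pairwise disjoint and cover U, so the missing block = U \ (union of shown blocks).
Union of shown blocks: {1, 2, 3, 4, 5, 6, 7}
Missing block = U \ (union) = {8, 9}

{8, 9}


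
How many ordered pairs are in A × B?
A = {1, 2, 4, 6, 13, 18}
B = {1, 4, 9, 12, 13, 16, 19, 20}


Set A = {1, 2, 4, 6, 13, 18} has 6 elements.
Set B = {1, 4, 9, 12, 13, 16, 19, 20} has 8 elements.
|A × B| = |A| × |B| = 6 × 8 = 48

48


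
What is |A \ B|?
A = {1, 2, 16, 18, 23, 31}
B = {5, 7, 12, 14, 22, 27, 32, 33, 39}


Set A = {1, 2, 16, 18, 23, 31}
Set B = {5, 7, 12, 14, 22, 27, 32, 33, 39}
A \ B = {1, 2, 16, 18, 23, 31}
|A \ B| = 6

6


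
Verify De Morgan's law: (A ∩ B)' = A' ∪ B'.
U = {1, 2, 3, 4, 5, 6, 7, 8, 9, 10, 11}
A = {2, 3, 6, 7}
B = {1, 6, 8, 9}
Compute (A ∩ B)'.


U = {1, 2, 3, 4, 5, 6, 7, 8, 9, 10, 11}
A = {2, 3, 6, 7}, B = {1, 6, 8, 9}
A ∩ B = {6}
(A ∩ B)' = U \ (A ∩ B) = {1, 2, 3, 4, 5, 7, 8, 9, 10, 11}
Verification via A' ∪ B': A' = {1, 4, 5, 8, 9, 10, 11}, B' = {2, 3, 4, 5, 7, 10, 11}
A' ∪ B' = {1, 2, 3, 4, 5, 7, 8, 9, 10, 11} ✓

{1, 2, 3, 4, 5, 7, 8, 9, 10, 11}


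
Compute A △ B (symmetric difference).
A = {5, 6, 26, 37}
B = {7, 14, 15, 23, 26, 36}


Set A = {5, 6, 26, 37}
Set B = {7, 14, 15, 23, 26, 36}
A △ B = (A \ B) ∪ (B \ A)
Elements in A but not B: {5, 6, 37}
Elements in B but not A: {7, 14, 15, 23, 36}
A △ B = {5, 6, 7, 14, 15, 23, 36, 37}

{5, 6, 7, 14, 15, 23, 36, 37}


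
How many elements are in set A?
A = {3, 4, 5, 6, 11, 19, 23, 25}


Set A = {3, 4, 5, 6, 11, 19, 23, 25}
Listing elements: 3, 4, 5, 6, 11, 19, 23, 25
Counting: 8 elements
|A| = 8

8


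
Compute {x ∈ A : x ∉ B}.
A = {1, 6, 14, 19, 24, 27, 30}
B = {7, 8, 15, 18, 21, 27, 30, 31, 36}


Set A = {1, 6, 14, 19, 24, 27, 30}
Set B = {7, 8, 15, 18, 21, 27, 30, 31, 36}
Check each element of A against B:
1 ∉ B (include), 6 ∉ B (include), 14 ∉ B (include), 19 ∉ B (include), 24 ∉ B (include), 27 ∈ B, 30 ∈ B
Elements of A not in B: {1, 6, 14, 19, 24}

{1, 6, 14, 19, 24}


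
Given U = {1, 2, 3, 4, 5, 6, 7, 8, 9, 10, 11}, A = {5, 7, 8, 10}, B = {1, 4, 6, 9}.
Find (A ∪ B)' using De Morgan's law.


U = {1, 2, 3, 4, 5, 6, 7, 8, 9, 10, 11}
A = {5, 7, 8, 10}, B = {1, 4, 6, 9}
A ∪ B = {1, 4, 5, 6, 7, 8, 9, 10}
(A ∪ B)' = U \ (A ∪ B) = {2, 3, 11}
Verification via A' ∩ B': A' = {1, 2, 3, 4, 6, 9, 11}, B' = {2, 3, 5, 7, 8, 10, 11}
A' ∩ B' = {2, 3, 11} ✓

{2, 3, 11}


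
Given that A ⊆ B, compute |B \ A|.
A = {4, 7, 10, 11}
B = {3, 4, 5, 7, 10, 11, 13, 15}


Set A = {4, 7, 10, 11}, |A| = 4
Set B = {3, 4, 5, 7, 10, 11, 13, 15}, |B| = 8
Since A ⊆ B: B \ A = {3, 5, 13, 15}
|B| - |A| = 8 - 4 = 4

4


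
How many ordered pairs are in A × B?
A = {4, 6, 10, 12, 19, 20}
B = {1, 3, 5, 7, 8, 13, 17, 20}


Set A = {4, 6, 10, 12, 19, 20} has 6 elements.
Set B = {1, 3, 5, 7, 8, 13, 17, 20} has 8 elements.
|A × B| = |A| × |B| = 6 × 8 = 48

48


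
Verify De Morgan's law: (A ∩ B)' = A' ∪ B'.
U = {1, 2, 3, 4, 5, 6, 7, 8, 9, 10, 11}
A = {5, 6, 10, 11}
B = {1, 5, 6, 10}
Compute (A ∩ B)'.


U = {1, 2, 3, 4, 5, 6, 7, 8, 9, 10, 11}
A = {5, 6, 10, 11}, B = {1, 5, 6, 10}
A ∩ B = {5, 6, 10}
(A ∩ B)' = U \ (A ∩ B) = {1, 2, 3, 4, 7, 8, 9, 11}
Verification via A' ∪ B': A' = {1, 2, 3, 4, 7, 8, 9}, B' = {2, 3, 4, 7, 8, 9, 11}
A' ∪ B' = {1, 2, 3, 4, 7, 8, 9, 11} ✓

{1, 2, 3, 4, 7, 8, 9, 11}


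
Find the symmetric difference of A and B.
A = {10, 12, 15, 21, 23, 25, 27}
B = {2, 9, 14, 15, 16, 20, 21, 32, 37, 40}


Set A = {10, 12, 15, 21, 23, 25, 27}
Set B = {2, 9, 14, 15, 16, 20, 21, 32, 37, 40}
A △ B = (A \ B) ∪ (B \ A)
Elements in A but not B: {10, 12, 23, 25, 27}
Elements in B but not A: {2, 9, 14, 16, 20, 32, 37, 40}
A △ B = {2, 9, 10, 12, 14, 16, 20, 23, 25, 27, 32, 37, 40}

{2, 9, 10, 12, 14, 16, 20, 23, 25, 27, 32, 37, 40}


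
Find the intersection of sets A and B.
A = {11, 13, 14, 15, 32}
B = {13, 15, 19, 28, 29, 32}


Set A = {11, 13, 14, 15, 32}
Set B = {13, 15, 19, 28, 29, 32}
A ∩ B includes only elements in both sets.
Check each element of A against B:
11 ✗, 13 ✓, 14 ✗, 15 ✓, 32 ✓
A ∩ B = {13, 15, 32}

{13, 15, 32}


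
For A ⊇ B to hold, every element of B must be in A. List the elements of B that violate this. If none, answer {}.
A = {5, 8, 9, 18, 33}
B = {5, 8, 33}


Set A = {5, 8, 9, 18, 33}
Set B = {5, 8, 33}
Check each element of B against A:
5 ∈ A, 8 ∈ A, 33 ∈ A
Elements of B not in A: {}

{}


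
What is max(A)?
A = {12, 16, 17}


Set A = {12, 16, 17}
Elements in ascending order: 12, 16, 17
The largest element is 17.

17


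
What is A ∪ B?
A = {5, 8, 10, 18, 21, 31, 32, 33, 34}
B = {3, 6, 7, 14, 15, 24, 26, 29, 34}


Set A = {5, 8, 10, 18, 21, 31, 32, 33, 34}
Set B = {3, 6, 7, 14, 15, 24, 26, 29, 34}
A ∪ B includes all elements in either set.
Elements from A: {5, 8, 10, 18, 21, 31, 32, 33, 34}
Elements from B not already included: {3, 6, 7, 14, 15, 24, 26, 29}
A ∪ B = {3, 5, 6, 7, 8, 10, 14, 15, 18, 21, 24, 26, 29, 31, 32, 33, 34}

{3, 5, 6, 7, 8, 10, 14, 15, 18, 21, 24, 26, 29, 31, 32, 33, 34}


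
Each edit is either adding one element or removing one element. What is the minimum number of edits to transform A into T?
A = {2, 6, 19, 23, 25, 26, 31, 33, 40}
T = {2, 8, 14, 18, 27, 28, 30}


Set A = {2, 6, 19, 23, 25, 26, 31, 33, 40}
Set T = {2, 8, 14, 18, 27, 28, 30}
Elements to remove from A (in A, not in T): {6, 19, 23, 25, 26, 31, 33, 40} → 8 removals
Elements to add to A (in T, not in A): {8, 14, 18, 27, 28, 30} → 6 additions
Total edits = 8 + 6 = 14

14


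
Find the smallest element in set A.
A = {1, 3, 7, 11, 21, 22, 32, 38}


Set A = {1, 3, 7, 11, 21, 22, 32, 38}
Elements in ascending order: 1, 3, 7, 11, 21, 22, 32, 38
The smallest element is 1.

1


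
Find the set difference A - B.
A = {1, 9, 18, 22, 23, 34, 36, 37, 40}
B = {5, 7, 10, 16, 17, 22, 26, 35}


Set A = {1, 9, 18, 22, 23, 34, 36, 37, 40}
Set B = {5, 7, 10, 16, 17, 22, 26, 35}
A \ B includes elements in A that are not in B.
Check each element of A:
1 (not in B, keep), 9 (not in B, keep), 18 (not in B, keep), 22 (in B, remove), 23 (not in B, keep), 34 (not in B, keep), 36 (not in B, keep), 37 (not in B, keep), 40 (not in B, keep)
A \ B = {1, 9, 18, 23, 34, 36, 37, 40}

{1, 9, 18, 23, 34, 36, 37, 40}


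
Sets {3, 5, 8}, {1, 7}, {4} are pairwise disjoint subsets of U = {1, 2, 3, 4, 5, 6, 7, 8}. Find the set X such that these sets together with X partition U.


U = {1, 2, 3, 4, 5, 6, 7, 8}
Shown blocks: {3, 5, 8}, {1, 7}, {4}
A partition's blocks are pairwise disjoint and cover U, so the missing block = U \ (union of shown blocks).
Union of shown blocks: {1, 3, 4, 5, 7, 8}
Missing block = U \ (union) = {2, 6}

{2, 6}


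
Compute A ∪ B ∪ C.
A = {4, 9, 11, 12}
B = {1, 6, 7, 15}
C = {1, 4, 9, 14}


Set A = {4, 9, 11, 12}
Set B = {1, 6, 7, 15}
Set C = {1, 4, 9, 14}
First, A ∪ B = {1, 4, 6, 7, 9, 11, 12, 15}
Then, (A ∪ B) ∪ C = {1, 4, 6, 7, 9, 11, 12, 14, 15}

{1, 4, 6, 7, 9, 11, 12, 14, 15}


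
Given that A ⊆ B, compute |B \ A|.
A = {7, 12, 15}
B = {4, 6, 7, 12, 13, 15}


Set A = {7, 12, 15}, |A| = 3
Set B = {4, 6, 7, 12, 13, 15}, |B| = 6
Since A ⊆ B: B \ A = {4, 6, 13}
|B| - |A| = 6 - 3 = 3

3


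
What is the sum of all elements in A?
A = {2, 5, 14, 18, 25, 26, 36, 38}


Set A = {2, 5, 14, 18, 25, 26, 36, 38}
Sum = 2 + 5 + 14 + 18 + 25 + 26 + 36 + 38 = 164

164


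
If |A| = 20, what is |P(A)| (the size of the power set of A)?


The set has 20 elements.
The power set contains all possible subsets.
|P(A)| = 2^|A| = 2^20 = 1048576

1048576


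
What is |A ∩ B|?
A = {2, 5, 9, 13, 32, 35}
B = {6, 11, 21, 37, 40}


Set A = {2, 5, 9, 13, 32, 35}
Set B = {6, 11, 21, 37, 40}
A ∩ B = {}
|A ∩ B| = 0

0


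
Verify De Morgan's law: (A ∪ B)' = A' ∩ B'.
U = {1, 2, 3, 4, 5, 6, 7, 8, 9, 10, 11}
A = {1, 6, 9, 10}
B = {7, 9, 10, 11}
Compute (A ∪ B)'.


U = {1, 2, 3, 4, 5, 6, 7, 8, 9, 10, 11}
A = {1, 6, 9, 10}, B = {7, 9, 10, 11}
A ∪ B = {1, 6, 7, 9, 10, 11}
(A ∪ B)' = U \ (A ∪ B) = {2, 3, 4, 5, 8}
Verification via A' ∩ B': A' = {2, 3, 4, 5, 7, 8, 11}, B' = {1, 2, 3, 4, 5, 6, 8}
A' ∩ B' = {2, 3, 4, 5, 8} ✓

{2, 3, 4, 5, 8}


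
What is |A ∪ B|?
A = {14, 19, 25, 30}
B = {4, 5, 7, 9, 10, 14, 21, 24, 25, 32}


Set A = {14, 19, 25, 30}, |A| = 4
Set B = {4, 5, 7, 9, 10, 14, 21, 24, 25, 32}, |B| = 10
A ∩ B = {14, 25}, |A ∩ B| = 2
|A ∪ B| = |A| + |B| - |A ∩ B| = 4 + 10 - 2 = 12

12


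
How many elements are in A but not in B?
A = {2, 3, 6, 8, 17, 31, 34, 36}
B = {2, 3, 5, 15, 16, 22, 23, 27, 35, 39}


Set A = {2, 3, 6, 8, 17, 31, 34, 36}
Set B = {2, 3, 5, 15, 16, 22, 23, 27, 35, 39}
A \ B = {6, 8, 17, 31, 34, 36}
|A \ B| = 6

6


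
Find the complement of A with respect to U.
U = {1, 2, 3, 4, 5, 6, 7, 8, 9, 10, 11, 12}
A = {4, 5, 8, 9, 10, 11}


Universal set U = {1, 2, 3, 4, 5, 6, 7, 8, 9, 10, 11, 12}
Set A = {4, 5, 8, 9, 10, 11}
A' = U \ A = elements in U but not in A
Checking each element of U:
1 (not in A, include), 2 (not in A, include), 3 (not in A, include), 4 (in A, exclude), 5 (in A, exclude), 6 (not in A, include), 7 (not in A, include), 8 (in A, exclude), 9 (in A, exclude), 10 (in A, exclude), 11 (in A, exclude), 12 (not in A, include)
A' = {1, 2, 3, 6, 7, 12}

{1, 2, 3, 6, 7, 12}


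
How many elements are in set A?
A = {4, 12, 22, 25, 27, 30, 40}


Set A = {4, 12, 22, 25, 27, 30, 40}
Listing elements: 4, 12, 22, 25, 27, 30, 40
Counting: 7 elements
|A| = 7

7


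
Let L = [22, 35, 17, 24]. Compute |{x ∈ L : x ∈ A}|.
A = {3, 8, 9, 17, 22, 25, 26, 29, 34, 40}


Set A = {3, 8, 9, 17, 22, 25, 26, 29, 34, 40}
Candidates: [22, 35, 17, 24]
Check each candidate:
22 ∈ A, 35 ∉ A, 17 ∈ A, 24 ∉ A
Count of candidates in A: 2

2


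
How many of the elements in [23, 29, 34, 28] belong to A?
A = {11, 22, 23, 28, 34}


Set A = {11, 22, 23, 28, 34}
Candidates: [23, 29, 34, 28]
Check each candidate:
23 ∈ A, 29 ∉ A, 34 ∈ A, 28 ∈ A
Count of candidates in A: 3

3


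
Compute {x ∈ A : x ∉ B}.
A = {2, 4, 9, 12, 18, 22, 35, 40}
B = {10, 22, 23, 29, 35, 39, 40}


Set A = {2, 4, 9, 12, 18, 22, 35, 40}
Set B = {10, 22, 23, 29, 35, 39, 40}
Check each element of A against B:
2 ∉ B (include), 4 ∉ B (include), 9 ∉ B (include), 12 ∉ B (include), 18 ∉ B (include), 22 ∈ B, 35 ∈ B, 40 ∈ B
Elements of A not in B: {2, 4, 9, 12, 18}

{2, 4, 9, 12, 18}


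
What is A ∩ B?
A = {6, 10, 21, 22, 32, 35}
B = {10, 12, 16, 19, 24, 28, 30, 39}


Set A = {6, 10, 21, 22, 32, 35}
Set B = {10, 12, 16, 19, 24, 28, 30, 39}
A ∩ B includes only elements in both sets.
Check each element of A against B:
6 ✗, 10 ✓, 21 ✗, 22 ✗, 32 ✗, 35 ✗
A ∩ B = {10}

{10}


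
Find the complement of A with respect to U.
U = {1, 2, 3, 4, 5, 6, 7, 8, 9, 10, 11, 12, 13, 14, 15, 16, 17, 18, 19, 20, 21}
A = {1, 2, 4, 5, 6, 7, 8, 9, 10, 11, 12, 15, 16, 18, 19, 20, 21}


Universal set U = {1, 2, 3, 4, 5, 6, 7, 8, 9, 10, 11, 12, 13, 14, 15, 16, 17, 18, 19, 20, 21}
Set A = {1, 2, 4, 5, 6, 7, 8, 9, 10, 11, 12, 15, 16, 18, 19, 20, 21}
A' = U \ A = elements in U but not in A
Checking each element of U:
1 (in A, exclude), 2 (in A, exclude), 3 (not in A, include), 4 (in A, exclude), 5 (in A, exclude), 6 (in A, exclude), 7 (in A, exclude), 8 (in A, exclude), 9 (in A, exclude), 10 (in A, exclude), 11 (in A, exclude), 12 (in A, exclude), 13 (not in A, include), 14 (not in A, include), 15 (in A, exclude), 16 (in A, exclude), 17 (not in A, include), 18 (in A, exclude), 19 (in A, exclude), 20 (in A, exclude), 21 (in A, exclude)
A' = {3, 13, 14, 17}

{3, 13, 14, 17}


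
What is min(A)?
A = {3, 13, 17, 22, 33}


Set A = {3, 13, 17, 22, 33}
Elements in ascending order: 3, 13, 17, 22, 33
The smallest element is 3.

3


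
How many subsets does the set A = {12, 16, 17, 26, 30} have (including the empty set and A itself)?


Set A = {12, 16, 17, 26, 30}
|A| = 5
The power set P(A) contains all subsets of A.
|P(A)| = 2^|A| = 2^5 = 32

32


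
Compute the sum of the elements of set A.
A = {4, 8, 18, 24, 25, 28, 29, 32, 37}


Set A = {4, 8, 18, 24, 25, 28, 29, 32, 37}
Sum = 4 + 8 + 18 + 24 + 25 + 28 + 29 + 32 + 37 = 205

205


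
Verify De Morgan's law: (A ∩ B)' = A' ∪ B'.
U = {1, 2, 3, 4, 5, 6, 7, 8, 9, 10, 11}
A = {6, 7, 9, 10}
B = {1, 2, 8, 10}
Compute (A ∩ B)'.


U = {1, 2, 3, 4, 5, 6, 7, 8, 9, 10, 11}
A = {6, 7, 9, 10}, B = {1, 2, 8, 10}
A ∩ B = {10}
(A ∩ B)' = U \ (A ∩ B) = {1, 2, 3, 4, 5, 6, 7, 8, 9, 11}
Verification via A' ∪ B': A' = {1, 2, 3, 4, 5, 8, 11}, B' = {3, 4, 5, 6, 7, 9, 11}
A' ∪ B' = {1, 2, 3, 4, 5, 6, 7, 8, 9, 11} ✓

{1, 2, 3, 4, 5, 6, 7, 8, 9, 11}


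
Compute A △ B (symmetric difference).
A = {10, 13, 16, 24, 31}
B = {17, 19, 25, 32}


Set A = {10, 13, 16, 24, 31}
Set B = {17, 19, 25, 32}
A △ B = (A \ B) ∪ (B \ A)
Elements in A but not B: {10, 13, 16, 24, 31}
Elements in B but not A: {17, 19, 25, 32}
A △ B = {10, 13, 16, 17, 19, 24, 25, 31, 32}

{10, 13, 16, 17, 19, 24, 25, 31, 32}


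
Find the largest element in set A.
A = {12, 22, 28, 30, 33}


Set A = {12, 22, 28, 30, 33}
Elements in ascending order: 12, 22, 28, 30, 33
The largest element is 33.

33


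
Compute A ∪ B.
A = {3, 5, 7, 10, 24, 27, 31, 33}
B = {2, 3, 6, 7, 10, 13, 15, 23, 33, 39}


Set A = {3, 5, 7, 10, 24, 27, 31, 33}
Set B = {2, 3, 6, 7, 10, 13, 15, 23, 33, 39}
A ∪ B includes all elements in either set.
Elements from A: {3, 5, 7, 10, 24, 27, 31, 33}
Elements from B not already included: {2, 6, 13, 15, 23, 39}
A ∪ B = {2, 3, 5, 6, 7, 10, 13, 15, 23, 24, 27, 31, 33, 39}

{2, 3, 5, 6, 7, 10, 13, 15, 23, 24, 27, 31, 33, 39}


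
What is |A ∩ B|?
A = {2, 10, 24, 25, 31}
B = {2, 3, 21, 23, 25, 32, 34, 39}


Set A = {2, 10, 24, 25, 31}
Set B = {2, 3, 21, 23, 25, 32, 34, 39}
A ∩ B = {2, 25}
|A ∩ B| = 2

2


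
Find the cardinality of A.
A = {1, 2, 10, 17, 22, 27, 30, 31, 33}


Set A = {1, 2, 10, 17, 22, 27, 30, 31, 33}
Listing elements: 1, 2, 10, 17, 22, 27, 30, 31, 33
Counting: 9 elements
|A| = 9

9


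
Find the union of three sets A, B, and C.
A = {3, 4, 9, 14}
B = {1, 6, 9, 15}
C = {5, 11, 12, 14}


Set A = {3, 4, 9, 14}
Set B = {1, 6, 9, 15}
Set C = {5, 11, 12, 14}
First, A ∪ B = {1, 3, 4, 6, 9, 14, 15}
Then, (A ∪ B) ∪ C = {1, 3, 4, 5, 6, 9, 11, 12, 14, 15}

{1, 3, 4, 5, 6, 9, 11, 12, 14, 15}


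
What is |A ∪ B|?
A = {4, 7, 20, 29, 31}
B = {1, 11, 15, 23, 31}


Set A = {4, 7, 20, 29, 31}, |A| = 5
Set B = {1, 11, 15, 23, 31}, |B| = 5
A ∩ B = {31}, |A ∩ B| = 1
|A ∪ B| = |A| + |B| - |A ∩ B| = 5 + 5 - 1 = 9

9


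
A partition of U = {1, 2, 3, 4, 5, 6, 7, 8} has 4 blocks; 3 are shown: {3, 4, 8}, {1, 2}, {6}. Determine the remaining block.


U = {1, 2, 3, 4, 5, 6, 7, 8}
Shown blocks: {3, 4, 8}, {1, 2}, {6}
A partition's blocks are pairwise disjoint and cover U, so the missing block = U \ (union of shown blocks).
Union of shown blocks: {1, 2, 3, 4, 6, 8}
Missing block = U \ (union) = {5, 7}

{5, 7}


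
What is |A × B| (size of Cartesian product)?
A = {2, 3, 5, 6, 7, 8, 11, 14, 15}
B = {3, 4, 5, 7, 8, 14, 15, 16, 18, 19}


Set A = {2, 3, 5, 6, 7, 8, 11, 14, 15} has 9 elements.
Set B = {3, 4, 5, 7, 8, 14, 15, 16, 18, 19} has 10 elements.
|A × B| = |A| × |B| = 9 × 10 = 90

90


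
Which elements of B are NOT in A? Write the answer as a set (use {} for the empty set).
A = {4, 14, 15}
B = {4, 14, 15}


Set A = {4, 14, 15}
Set B = {4, 14, 15}
Check each element of B against A:
4 ∈ A, 14 ∈ A, 15 ∈ A
Elements of B not in A: {}

{}


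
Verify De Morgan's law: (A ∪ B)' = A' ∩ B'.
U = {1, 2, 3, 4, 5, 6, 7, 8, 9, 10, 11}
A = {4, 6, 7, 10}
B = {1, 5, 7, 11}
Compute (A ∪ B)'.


U = {1, 2, 3, 4, 5, 6, 7, 8, 9, 10, 11}
A = {4, 6, 7, 10}, B = {1, 5, 7, 11}
A ∪ B = {1, 4, 5, 6, 7, 10, 11}
(A ∪ B)' = U \ (A ∪ B) = {2, 3, 8, 9}
Verification via A' ∩ B': A' = {1, 2, 3, 5, 8, 9, 11}, B' = {2, 3, 4, 6, 8, 9, 10}
A' ∩ B' = {2, 3, 8, 9} ✓

{2, 3, 8, 9}


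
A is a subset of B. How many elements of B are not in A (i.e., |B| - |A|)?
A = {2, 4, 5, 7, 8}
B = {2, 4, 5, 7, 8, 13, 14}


Set A = {2, 4, 5, 7, 8}, |A| = 5
Set B = {2, 4, 5, 7, 8, 13, 14}, |B| = 7
Since A ⊆ B: B \ A = {13, 14}
|B| - |A| = 7 - 5 = 2

2


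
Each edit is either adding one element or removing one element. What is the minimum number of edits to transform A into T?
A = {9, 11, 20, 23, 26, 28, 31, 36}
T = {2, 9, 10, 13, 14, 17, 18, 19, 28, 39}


Set A = {9, 11, 20, 23, 26, 28, 31, 36}
Set T = {2, 9, 10, 13, 14, 17, 18, 19, 28, 39}
Elements to remove from A (in A, not in T): {11, 20, 23, 26, 31, 36} → 6 removals
Elements to add to A (in T, not in A): {2, 10, 13, 14, 17, 18, 19, 39} → 8 additions
Total edits = 6 + 8 = 14

14


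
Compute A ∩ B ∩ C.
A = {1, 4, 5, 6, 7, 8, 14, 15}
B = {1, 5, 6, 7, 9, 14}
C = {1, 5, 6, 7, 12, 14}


Set A = {1, 4, 5, 6, 7, 8, 14, 15}
Set B = {1, 5, 6, 7, 9, 14}
Set C = {1, 5, 6, 7, 12, 14}
First, A ∩ B = {1, 5, 6, 7, 14}
Then, (A ∩ B) ∩ C = {1, 5, 6, 7, 14}

{1, 5, 6, 7, 14}


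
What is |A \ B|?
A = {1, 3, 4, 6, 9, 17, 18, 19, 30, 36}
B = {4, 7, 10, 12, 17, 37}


Set A = {1, 3, 4, 6, 9, 17, 18, 19, 30, 36}
Set B = {4, 7, 10, 12, 17, 37}
A \ B = {1, 3, 6, 9, 18, 19, 30, 36}
|A \ B| = 8

8


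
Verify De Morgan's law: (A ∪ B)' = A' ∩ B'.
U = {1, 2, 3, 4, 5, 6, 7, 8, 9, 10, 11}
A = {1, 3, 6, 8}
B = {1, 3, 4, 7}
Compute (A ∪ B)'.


U = {1, 2, 3, 4, 5, 6, 7, 8, 9, 10, 11}
A = {1, 3, 6, 8}, B = {1, 3, 4, 7}
A ∪ B = {1, 3, 4, 6, 7, 8}
(A ∪ B)' = U \ (A ∪ B) = {2, 5, 9, 10, 11}
Verification via A' ∩ B': A' = {2, 4, 5, 7, 9, 10, 11}, B' = {2, 5, 6, 8, 9, 10, 11}
A' ∩ B' = {2, 5, 9, 10, 11} ✓

{2, 5, 9, 10, 11}


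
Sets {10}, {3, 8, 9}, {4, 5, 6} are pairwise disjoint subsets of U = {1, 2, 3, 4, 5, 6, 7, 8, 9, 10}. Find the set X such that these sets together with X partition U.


U = {1, 2, 3, 4, 5, 6, 7, 8, 9, 10}
Shown blocks: {10}, {3, 8, 9}, {4, 5, 6}
A partition's blocks are pairwise disjoint and cover U, so the missing block = U \ (union of shown blocks).
Union of shown blocks: {3, 4, 5, 6, 8, 9, 10}
Missing block = U \ (union) = {1, 2, 7}

{1, 2, 7}


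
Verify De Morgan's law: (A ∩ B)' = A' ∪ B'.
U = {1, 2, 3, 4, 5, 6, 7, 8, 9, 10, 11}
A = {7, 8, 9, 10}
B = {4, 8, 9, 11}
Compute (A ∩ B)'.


U = {1, 2, 3, 4, 5, 6, 7, 8, 9, 10, 11}
A = {7, 8, 9, 10}, B = {4, 8, 9, 11}
A ∩ B = {8, 9}
(A ∩ B)' = U \ (A ∩ B) = {1, 2, 3, 4, 5, 6, 7, 10, 11}
Verification via A' ∪ B': A' = {1, 2, 3, 4, 5, 6, 11}, B' = {1, 2, 3, 5, 6, 7, 10}
A' ∪ B' = {1, 2, 3, 4, 5, 6, 7, 10, 11} ✓

{1, 2, 3, 4, 5, 6, 7, 10, 11}


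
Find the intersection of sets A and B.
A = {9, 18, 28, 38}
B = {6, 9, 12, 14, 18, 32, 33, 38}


Set A = {9, 18, 28, 38}
Set B = {6, 9, 12, 14, 18, 32, 33, 38}
A ∩ B includes only elements in both sets.
Check each element of A against B:
9 ✓, 18 ✓, 28 ✗, 38 ✓
A ∩ B = {9, 18, 38}

{9, 18, 38}


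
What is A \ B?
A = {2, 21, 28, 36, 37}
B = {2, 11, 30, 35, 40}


Set A = {2, 21, 28, 36, 37}
Set B = {2, 11, 30, 35, 40}
A \ B includes elements in A that are not in B.
Check each element of A:
2 (in B, remove), 21 (not in B, keep), 28 (not in B, keep), 36 (not in B, keep), 37 (not in B, keep)
A \ B = {21, 28, 36, 37}

{21, 28, 36, 37}


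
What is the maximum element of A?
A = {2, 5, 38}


Set A = {2, 5, 38}
Elements in ascending order: 2, 5, 38
The largest element is 38.

38


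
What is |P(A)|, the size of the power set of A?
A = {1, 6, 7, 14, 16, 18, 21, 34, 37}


Set A = {1, 6, 7, 14, 16, 18, 21, 34, 37}
|A| = 9
The power set P(A) contains all subsets of A.
|P(A)| = 2^|A| = 2^9 = 512

512


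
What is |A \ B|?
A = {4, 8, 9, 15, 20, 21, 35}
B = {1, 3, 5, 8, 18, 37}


Set A = {4, 8, 9, 15, 20, 21, 35}
Set B = {1, 3, 5, 8, 18, 37}
A \ B = {4, 9, 15, 20, 21, 35}
|A \ B| = 6

6


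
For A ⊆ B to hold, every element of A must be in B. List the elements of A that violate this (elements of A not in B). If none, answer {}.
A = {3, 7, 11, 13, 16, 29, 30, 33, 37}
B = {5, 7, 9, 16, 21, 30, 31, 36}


Set A = {3, 7, 11, 13, 16, 29, 30, 33, 37}
Set B = {5, 7, 9, 16, 21, 30, 31, 36}
Check each element of A against B:
3 ∉ B (include), 7 ∈ B, 11 ∉ B (include), 13 ∉ B (include), 16 ∈ B, 29 ∉ B (include), 30 ∈ B, 33 ∉ B (include), 37 ∉ B (include)
Elements of A not in B: {3, 11, 13, 29, 33, 37}

{3, 11, 13, 29, 33, 37}


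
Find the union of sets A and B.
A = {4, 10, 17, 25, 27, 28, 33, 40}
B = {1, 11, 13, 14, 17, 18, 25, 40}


Set A = {4, 10, 17, 25, 27, 28, 33, 40}
Set B = {1, 11, 13, 14, 17, 18, 25, 40}
A ∪ B includes all elements in either set.
Elements from A: {4, 10, 17, 25, 27, 28, 33, 40}
Elements from B not already included: {1, 11, 13, 14, 18}
A ∪ B = {1, 4, 10, 11, 13, 14, 17, 18, 25, 27, 28, 33, 40}

{1, 4, 10, 11, 13, 14, 17, 18, 25, 27, 28, 33, 40}


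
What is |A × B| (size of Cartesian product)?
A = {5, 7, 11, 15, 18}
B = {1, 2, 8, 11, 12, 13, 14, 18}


Set A = {5, 7, 11, 15, 18} has 5 elements.
Set B = {1, 2, 8, 11, 12, 13, 14, 18} has 8 elements.
|A × B| = |A| × |B| = 5 × 8 = 40

40


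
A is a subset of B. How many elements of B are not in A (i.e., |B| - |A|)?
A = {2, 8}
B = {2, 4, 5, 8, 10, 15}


Set A = {2, 8}, |A| = 2
Set B = {2, 4, 5, 8, 10, 15}, |B| = 6
Since A ⊆ B: B \ A = {4, 5, 10, 15}
|B| - |A| = 6 - 2 = 4

4


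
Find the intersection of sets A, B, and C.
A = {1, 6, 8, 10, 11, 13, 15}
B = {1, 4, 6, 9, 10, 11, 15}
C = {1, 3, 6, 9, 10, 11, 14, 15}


Set A = {1, 6, 8, 10, 11, 13, 15}
Set B = {1, 4, 6, 9, 10, 11, 15}
Set C = {1, 3, 6, 9, 10, 11, 14, 15}
First, A ∩ B = {1, 6, 10, 11, 15}
Then, (A ∩ B) ∩ C = {1, 6, 10, 11, 15}

{1, 6, 10, 11, 15}


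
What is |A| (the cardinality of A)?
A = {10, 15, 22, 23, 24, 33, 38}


Set A = {10, 15, 22, 23, 24, 33, 38}
Listing elements: 10, 15, 22, 23, 24, 33, 38
Counting: 7 elements
|A| = 7

7


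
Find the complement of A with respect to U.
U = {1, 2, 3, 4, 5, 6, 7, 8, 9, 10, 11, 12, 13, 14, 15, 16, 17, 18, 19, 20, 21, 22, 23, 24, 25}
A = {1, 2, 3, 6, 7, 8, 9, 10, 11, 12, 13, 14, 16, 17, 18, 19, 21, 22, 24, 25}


Universal set U = {1, 2, 3, 4, 5, 6, 7, 8, 9, 10, 11, 12, 13, 14, 15, 16, 17, 18, 19, 20, 21, 22, 23, 24, 25}
Set A = {1, 2, 3, 6, 7, 8, 9, 10, 11, 12, 13, 14, 16, 17, 18, 19, 21, 22, 24, 25}
A' = U \ A = elements in U but not in A
Checking each element of U:
1 (in A, exclude), 2 (in A, exclude), 3 (in A, exclude), 4 (not in A, include), 5 (not in A, include), 6 (in A, exclude), 7 (in A, exclude), 8 (in A, exclude), 9 (in A, exclude), 10 (in A, exclude), 11 (in A, exclude), 12 (in A, exclude), 13 (in A, exclude), 14 (in A, exclude), 15 (not in A, include), 16 (in A, exclude), 17 (in A, exclude), 18 (in A, exclude), 19 (in A, exclude), 20 (not in A, include), 21 (in A, exclude), 22 (in A, exclude), 23 (not in A, include), 24 (in A, exclude), 25 (in A, exclude)
A' = {4, 5, 15, 20, 23}

{4, 5, 15, 20, 23}


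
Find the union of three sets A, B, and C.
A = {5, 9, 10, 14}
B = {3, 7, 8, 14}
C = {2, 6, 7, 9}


Set A = {5, 9, 10, 14}
Set B = {3, 7, 8, 14}
Set C = {2, 6, 7, 9}
First, A ∪ B = {3, 5, 7, 8, 9, 10, 14}
Then, (A ∪ B) ∪ C = {2, 3, 5, 6, 7, 8, 9, 10, 14}

{2, 3, 5, 6, 7, 8, 9, 10, 14}


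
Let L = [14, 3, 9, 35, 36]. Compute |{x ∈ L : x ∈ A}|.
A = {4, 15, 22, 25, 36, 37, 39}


Set A = {4, 15, 22, 25, 36, 37, 39}
Candidates: [14, 3, 9, 35, 36]
Check each candidate:
14 ∉ A, 3 ∉ A, 9 ∉ A, 35 ∉ A, 36 ∈ A
Count of candidates in A: 1

1


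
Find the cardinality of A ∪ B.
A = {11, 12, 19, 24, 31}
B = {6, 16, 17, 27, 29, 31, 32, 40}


Set A = {11, 12, 19, 24, 31}, |A| = 5
Set B = {6, 16, 17, 27, 29, 31, 32, 40}, |B| = 8
A ∩ B = {31}, |A ∩ B| = 1
|A ∪ B| = |A| + |B| - |A ∩ B| = 5 + 8 - 1 = 12

12


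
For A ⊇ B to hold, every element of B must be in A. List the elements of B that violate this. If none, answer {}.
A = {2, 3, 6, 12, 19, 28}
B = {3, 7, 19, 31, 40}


Set A = {2, 3, 6, 12, 19, 28}
Set B = {3, 7, 19, 31, 40}
Check each element of B against A:
3 ∈ A, 7 ∉ A (include), 19 ∈ A, 31 ∉ A (include), 40 ∉ A (include)
Elements of B not in A: {7, 31, 40}

{7, 31, 40}


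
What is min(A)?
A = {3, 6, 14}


Set A = {3, 6, 14}
Elements in ascending order: 3, 6, 14
The smallest element is 3.

3


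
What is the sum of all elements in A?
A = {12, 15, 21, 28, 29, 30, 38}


Set A = {12, 15, 21, 28, 29, 30, 38}
Sum = 12 + 15 + 21 + 28 + 29 + 30 + 38 = 173

173


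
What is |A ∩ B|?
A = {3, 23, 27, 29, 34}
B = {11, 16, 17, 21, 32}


Set A = {3, 23, 27, 29, 34}
Set B = {11, 16, 17, 21, 32}
A ∩ B = {}
|A ∩ B| = 0

0


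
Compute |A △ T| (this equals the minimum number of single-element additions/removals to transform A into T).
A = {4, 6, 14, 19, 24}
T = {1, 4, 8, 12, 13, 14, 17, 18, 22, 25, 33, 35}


Set A = {4, 6, 14, 19, 24}
Set T = {1, 4, 8, 12, 13, 14, 17, 18, 22, 25, 33, 35}
Elements to remove from A (in A, not in T): {6, 19, 24} → 3 removals
Elements to add to A (in T, not in A): {1, 8, 12, 13, 17, 18, 22, 25, 33, 35} → 10 additions
Total edits = 3 + 10 = 13

13


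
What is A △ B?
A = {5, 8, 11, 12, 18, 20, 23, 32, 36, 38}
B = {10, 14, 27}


Set A = {5, 8, 11, 12, 18, 20, 23, 32, 36, 38}
Set B = {10, 14, 27}
A △ B = (A \ B) ∪ (B \ A)
Elements in A but not B: {5, 8, 11, 12, 18, 20, 23, 32, 36, 38}
Elements in B but not A: {10, 14, 27}
A △ B = {5, 8, 10, 11, 12, 14, 18, 20, 23, 27, 32, 36, 38}

{5, 8, 10, 11, 12, 14, 18, 20, 23, 27, 32, 36, 38}


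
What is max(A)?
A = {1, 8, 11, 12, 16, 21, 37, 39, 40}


Set A = {1, 8, 11, 12, 16, 21, 37, 39, 40}
Elements in ascending order: 1, 8, 11, 12, 16, 21, 37, 39, 40
The largest element is 40.

40


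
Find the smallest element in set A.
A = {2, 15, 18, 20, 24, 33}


Set A = {2, 15, 18, 20, 24, 33}
Elements in ascending order: 2, 15, 18, 20, 24, 33
The smallest element is 2.

2


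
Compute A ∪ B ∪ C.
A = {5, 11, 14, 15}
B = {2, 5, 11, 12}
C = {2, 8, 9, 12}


Set A = {5, 11, 14, 15}
Set B = {2, 5, 11, 12}
Set C = {2, 8, 9, 12}
First, A ∪ B = {2, 5, 11, 12, 14, 15}
Then, (A ∪ B) ∪ C = {2, 5, 8, 9, 11, 12, 14, 15}

{2, 5, 8, 9, 11, 12, 14, 15}


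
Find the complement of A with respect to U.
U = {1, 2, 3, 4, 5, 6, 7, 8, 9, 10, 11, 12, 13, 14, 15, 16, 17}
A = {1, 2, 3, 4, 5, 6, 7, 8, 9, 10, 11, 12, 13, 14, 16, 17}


Universal set U = {1, 2, 3, 4, 5, 6, 7, 8, 9, 10, 11, 12, 13, 14, 15, 16, 17}
Set A = {1, 2, 3, 4, 5, 6, 7, 8, 9, 10, 11, 12, 13, 14, 16, 17}
A' = U \ A = elements in U but not in A
Checking each element of U:
1 (in A, exclude), 2 (in A, exclude), 3 (in A, exclude), 4 (in A, exclude), 5 (in A, exclude), 6 (in A, exclude), 7 (in A, exclude), 8 (in A, exclude), 9 (in A, exclude), 10 (in A, exclude), 11 (in A, exclude), 12 (in A, exclude), 13 (in A, exclude), 14 (in A, exclude), 15 (not in A, include), 16 (in A, exclude), 17 (in A, exclude)
A' = {15}

{15}


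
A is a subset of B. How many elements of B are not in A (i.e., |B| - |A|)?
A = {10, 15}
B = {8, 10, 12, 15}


Set A = {10, 15}, |A| = 2
Set B = {8, 10, 12, 15}, |B| = 4
Since A ⊆ B: B \ A = {8, 12}
|B| - |A| = 4 - 2 = 2

2


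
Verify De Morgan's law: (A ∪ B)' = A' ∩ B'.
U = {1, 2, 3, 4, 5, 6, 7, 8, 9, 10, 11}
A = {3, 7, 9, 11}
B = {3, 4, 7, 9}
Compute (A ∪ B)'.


U = {1, 2, 3, 4, 5, 6, 7, 8, 9, 10, 11}
A = {3, 7, 9, 11}, B = {3, 4, 7, 9}
A ∪ B = {3, 4, 7, 9, 11}
(A ∪ B)' = U \ (A ∪ B) = {1, 2, 5, 6, 8, 10}
Verification via A' ∩ B': A' = {1, 2, 4, 5, 6, 8, 10}, B' = {1, 2, 5, 6, 8, 10, 11}
A' ∩ B' = {1, 2, 5, 6, 8, 10} ✓

{1, 2, 5, 6, 8, 10}


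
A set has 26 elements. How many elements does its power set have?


The set has 26 elements.
The power set contains all possible subsets.
|P(A)| = 2^|A| = 2^26 = 67108864

67108864


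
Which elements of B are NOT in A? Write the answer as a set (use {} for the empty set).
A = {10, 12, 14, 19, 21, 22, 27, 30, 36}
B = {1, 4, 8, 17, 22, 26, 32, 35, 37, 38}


Set A = {10, 12, 14, 19, 21, 22, 27, 30, 36}
Set B = {1, 4, 8, 17, 22, 26, 32, 35, 37, 38}
Check each element of B against A:
1 ∉ A (include), 4 ∉ A (include), 8 ∉ A (include), 17 ∉ A (include), 22 ∈ A, 26 ∉ A (include), 32 ∉ A (include), 35 ∉ A (include), 37 ∉ A (include), 38 ∉ A (include)
Elements of B not in A: {1, 4, 8, 17, 26, 32, 35, 37, 38}

{1, 4, 8, 17, 26, 32, 35, 37, 38}


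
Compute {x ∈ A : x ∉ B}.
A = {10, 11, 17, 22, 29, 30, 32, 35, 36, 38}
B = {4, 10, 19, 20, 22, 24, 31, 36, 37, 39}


Set A = {10, 11, 17, 22, 29, 30, 32, 35, 36, 38}
Set B = {4, 10, 19, 20, 22, 24, 31, 36, 37, 39}
Check each element of A against B:
10 ∈ B, 11 ∉ B (include), 17 ∉ B (include), 22 ∈ B, 29 ∉ B (include), 30 ∉ B (include), 32 ∉ B (include), 35 ∉ B (include), 36 ∈ B, 38 ∉ B (include)
Elements of A not in B: {11, 17, 29, 30, 32, 35, 38}

{11, 17, 29, 30, 32, 35, 38}
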